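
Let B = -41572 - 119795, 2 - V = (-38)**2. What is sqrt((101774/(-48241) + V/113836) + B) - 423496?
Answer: -423496 + I*sqrt(1216612581369395663679082)/2745781238 ≈ -4.235e+5 + 401.71*I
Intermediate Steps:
V = -1442 (V = 2 - 1*(-38)**2 = 2 - 1*1444 = 2 - 1444 = -1442)
B = -161367
sqrt((101774/(-48241) + V/113836) + B) - 423496 = sqrt((101774/(-48241) - 1442/113836) - 161367) - 423496 = sqrt((101774*(-1/48241) - 1442*1/113836) - 161367) - 423496 = sqrt((-101774/48241 - 721/56918) - 161367) - 423496 = sqrt(-5827554293/2745781238 - 161367) - 423496 = sqrt(-443084308586639/2745781238) - 423496 = I*sqrt(1216612581369395663679082)/2745781238 - 423496 = -423496 + I*sqrt(1216612581369395663679082)/2745781238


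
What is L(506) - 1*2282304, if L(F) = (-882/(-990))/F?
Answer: -63516520271/27830 ≈ -2.2823e+6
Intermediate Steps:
L(F) = 49/(55*F) (L(F) = (-882*(-1/990))/F = 49/(55*F))
L(506) - 1*2282304 = (49/55)/506 - 1*2282304 = (49/55)*(1/506) - 2282304 = 49/27830 - 2282304 = -63516520271/27830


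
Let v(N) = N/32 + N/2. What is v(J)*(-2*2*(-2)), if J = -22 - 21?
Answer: -731/4 ≈ -182.75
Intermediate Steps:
J = -43
v(N) = 17*N/32 (v(N) = N*(1/32) + N*(1/2) = N/32 + N/2 = 17*N/32)
v(J)*(-2*2*(-2)) = ((17/32)*(-43))*(-2*2*(-2)) = -(-731)*(-2)/8 = -731/32*8 = -731/4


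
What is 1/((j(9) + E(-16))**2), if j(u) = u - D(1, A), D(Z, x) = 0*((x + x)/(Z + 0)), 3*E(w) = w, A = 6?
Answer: 9/121 ≈ 0.074380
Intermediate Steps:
E(w) = w/3
D(Z, x) = 0 (D(Z, x) = 0*((2*x)/Z) = 0*(2*x/Z) = 0)
j(u) = u (j(u) = u - 1*0 = u + 0 = u)
1/((j(9) + E(-16))**2) = 1/((9 + (1/3)*(-16))**2) = 1/((9 - 16/3)**2) = 1/((11/3)**2) = 1/(121/9) = 9/121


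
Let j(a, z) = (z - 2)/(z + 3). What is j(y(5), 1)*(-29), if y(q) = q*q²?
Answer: 29/4 ≈ 7.2500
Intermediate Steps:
y(q) = q³
j(a, z) = (-2 + z)/(3 + z)
j(y(5), 1)*(-29) = ((-2 + 1)/(3 + 1))*(-29) = (-1/4)*(-29) = ((¼)*(-1))*(-29) = -¼*(-29) = 29/4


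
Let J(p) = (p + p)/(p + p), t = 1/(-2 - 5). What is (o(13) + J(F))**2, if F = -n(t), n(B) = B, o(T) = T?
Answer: 196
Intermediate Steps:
t = -1/7 (t = 1/(-7) = -1/7 ≈ -0.14286)
F = 1/7 (F = -1*(-1/7) = 1/7 ≈ 0.14286)
J(p) = 1 (J(p) = (2*p)/((2*p)) = (2*p)*(1/(2*p)) = 1)
(o(13) + J(F))**2 = (13 + 1)**2 = 14**2 = 196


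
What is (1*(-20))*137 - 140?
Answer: -2880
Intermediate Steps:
(1*(-20))*137 - 140 = -20*137 - 140 = -2740 - 140 = -2880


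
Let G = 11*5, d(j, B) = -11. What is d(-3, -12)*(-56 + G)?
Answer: 11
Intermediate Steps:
G = 55
d(-3, -12)*(-56 + G) = -11*(-56 + 55) = -11*(-1) = 11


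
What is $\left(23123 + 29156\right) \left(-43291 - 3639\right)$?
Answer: $-2453453470$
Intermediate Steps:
$\left(23123 + 29156\right) \left(-43291 - 3639\right) = 52279 \left(-46930\right) = -2453453470$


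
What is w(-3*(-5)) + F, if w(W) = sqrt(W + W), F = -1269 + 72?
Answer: -1197 + sqrt(30) ≈ -1191.5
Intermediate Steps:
F = -1197
w(W) = sqrt(2)*sqrt(W) (w(W) = sqrt(2*W) = sqrt(2)*sqrt(W))
w(-3*(-5)) + F = sqrt(2)*sqrt(-3*(-5)) - 1197 = sqrt(2)*sqrt(15) - 1197 = sqrt(30) - 1197 = -1197 + sqrt(30)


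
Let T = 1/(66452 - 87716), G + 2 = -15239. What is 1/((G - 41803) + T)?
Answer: -21264/1212983617 ≈ -1.7530e-5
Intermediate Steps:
G = -15241 (G = -2 - 15239 = -15241)
T = -1/21264 (T = 1/(-21264) = -1/21264 ≈ -4.7028e-5)
1/((G - 41803) + T) = 1/((-15241 - 41803) - 1/21264) = 1/(-57044 - 1/21264) = 1/(-1212983617/21264) = -21264/1212983617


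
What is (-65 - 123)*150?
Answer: -28200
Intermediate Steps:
(-65 - 123)*150 = -188*150 = -28200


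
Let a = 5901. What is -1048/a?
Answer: -1048/5901 ≈ -0.17760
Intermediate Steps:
-1048/a = -1048/5901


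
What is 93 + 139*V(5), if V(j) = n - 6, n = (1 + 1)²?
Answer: -185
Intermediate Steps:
n = 4 (n = 2² = 4)
V(j) = -2 (V(j) = 4 - 6 = -2)
93 + 139*V(5) = 93 + 139*(-2) = 93 - 278 = -185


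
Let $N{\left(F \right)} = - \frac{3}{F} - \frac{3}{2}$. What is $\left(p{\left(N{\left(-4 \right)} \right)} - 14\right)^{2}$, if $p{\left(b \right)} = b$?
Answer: $\frac{3481}{16} \approx 217.56$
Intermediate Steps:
$N{\left(F \right)} = - \frac{3}{2} - \frac{3}{F}$ ($N{\left(F \right)} = - \frac{3}{F} - \frac{3}{2} = - \frac{3}{2} - \frac{3}{F}$)
$\left(p{\left(N{\left(-4 \right)} \right)} - 14\right)^{2} = \left(\left(- \frac{3}{2} - \frac{3}{-4}\right) - 14\right)^{2} = \left(\left(- \frac{3}{2} - - \frac{3}{4}\right) - 14\right)^{2} = \left(\left(- \frac{3}{2} + \frac{3}{4}\right) - 14\right)^{2} = \left(- \frac{3}{4} - 14\right)^{2} = \left(- \frac{59}{4}\right)^{2} = \frac{3481}{16}$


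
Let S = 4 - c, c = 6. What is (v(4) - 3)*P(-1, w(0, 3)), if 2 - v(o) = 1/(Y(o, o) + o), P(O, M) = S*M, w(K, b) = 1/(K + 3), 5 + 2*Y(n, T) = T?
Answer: 6/7 ≈ 0.85714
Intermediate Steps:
S = -2 (S = 4 - 1*6 = 4 - 6 = -2)
Y(n, T) = -5/2 + T/2
w(K, b) = 1/(3 + K)
P(O, M) = -2*M
v(o) = 2 - 1/(-5/2 + 3*o/2) (v(o) = 2 - 1/((-5/2 + o/2) + o) = 2 - 1/(-5/2 + 3*o/2))
(v(4) - 3)*P(-1, w(0, 3)) = (6*(-2 + 4)/(-5 + 3*4) - 3)*(-2/(3 + 0)) = (6*2/(-5 + 12) - 3)*(-2/3) = (6*2/7 - 3)*(-2*⅓) = (6*(⅐)*2 - 3)*(-⅔) = (12/7 - 3)*(-⅔) = -9/7*(-⅔) = 6/7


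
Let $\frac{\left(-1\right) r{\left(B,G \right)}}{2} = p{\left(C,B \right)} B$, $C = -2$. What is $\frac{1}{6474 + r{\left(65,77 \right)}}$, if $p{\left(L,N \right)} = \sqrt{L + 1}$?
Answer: $\frac{249}{1612676} + \frac{5 i}{1612676} \approx 0.0001544 + 3.1004 \cdot 10^{-6} i$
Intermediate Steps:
$p{\left(L,N \right)} = \sqrt{1 + L}$
$r{\left(B,G \right)} = - 2 i B$ ($r{\left(B,G \right)} = - 2 \sqrt{1 - 2} B = - 2 \sqrt{-1} B = - 2 i B$)
$\frac{1}{6474 + r{\left(65,77 \right)}} = \frac{1}{6474 - 2 i 65} = \frac{1}{6474 - 130 i} = \frac{6474 + 130 i}{41929576}$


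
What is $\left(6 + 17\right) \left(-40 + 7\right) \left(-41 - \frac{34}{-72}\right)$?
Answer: $\frac{369127}{12} \approx 30761.0$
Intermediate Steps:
$\left(6 + 17\right) \left(-40 + 7\right) \left(-41 - \frac{34}{-72}\right) = 23 \left(- 33 \left(-41 - - \frac{17}{36}\right)\right) = 23 \left(- 33 \left(-41 + \frac{17}{36}\right)\right) = 23 \left(\left(-33\right) \left(- \frac{1459}{36}\right)\right) = 23 \cdot \frac{16049}{12} = \frac{369127}{12}$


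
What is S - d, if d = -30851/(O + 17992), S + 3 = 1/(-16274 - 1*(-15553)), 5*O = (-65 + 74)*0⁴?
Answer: -16691117/12972232 ≈ -1.2867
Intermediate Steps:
O = 0 (O = ((-65 + 74)*0⁴)/5 = (9*0)/5 = (⅕)*0 = 0)
S = -2164/721 (S = -3 + 1/(-16274 - 1*(-15553)) = -3 + 1/(-16274 + 15553) = -3 + 1/(-721) = -3 - 1/721 = -2164/721 ≈ -3.0014)
d = -30851/17992 (d = -30851/(0 + 17992) = -30851/17992 ≈ -1.7147)
S - d = -2164/721 - 1*(-30851/17992) = -2164/721 + 30851/17992 = -16691117/12972232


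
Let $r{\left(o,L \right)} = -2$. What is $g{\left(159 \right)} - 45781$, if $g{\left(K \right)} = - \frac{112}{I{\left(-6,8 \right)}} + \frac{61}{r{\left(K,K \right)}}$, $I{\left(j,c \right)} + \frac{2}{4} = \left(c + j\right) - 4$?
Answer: $- \frac{457667}{10} \approx -45767.0$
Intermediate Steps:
$I{\left(j,c \right)} = - \frac{9}{2} + c + j$ ($I{\left(j,c \right)} = - \frac{1}{2} - \left(4 - c - j\right) = - \frac{1}{2} + \left(-4 + c + j\right) = - \frac{9}{2} + c + j$)
$g{\left(K \right)} = \frac{143}{10}$ ($g{\left(K \right)} = - \frac{112}{- \frac{9}{2} + 8 - 6} + \frac{61}{-2} = - \frac{112}{- \frac{5}{2}} + 61 \left(- \frac{1}{2}\right) = \left(-112\right) \left(- \frac{2}{5}\right) - \frac{61}{2} = \frac{224}{5} - \frac{61}{2} = \frac{143}{10}$)
$g{\left(159 \right)} - 45781 = \frac{143}{10} - 45781 = - \frac{457667}{10}$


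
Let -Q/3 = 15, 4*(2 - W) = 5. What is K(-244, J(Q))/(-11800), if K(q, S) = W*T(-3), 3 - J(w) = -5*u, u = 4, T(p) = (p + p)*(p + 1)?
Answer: -9/11800 ≈ -0.00076271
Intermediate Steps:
T(p) = 2*p*(1 + p) (T(p) = (2*p)*(1 + p) = 2*p*(1 + p))
W = ¾ (W = 2 - ¼*5 = 2 - 5/4 = ¾ ≈ 0.75000)
Q = -45 (Q = -3*15 = -45)
J(w) = 23 (J(w) = 3 - (-5)*4 = 3 - 1*(-20) = 3 + 20 = 23)
K(q, S) = 9 (K(q, S) = 3*(2*(-3)*(1 - 3))/4 = 3*(2*(-3)*(-2))/4 = (¾)*12 = 9)
K(-244, J(Q))/(-11800) = 9/(-11800) = 9*(-1/11800) = -9/11800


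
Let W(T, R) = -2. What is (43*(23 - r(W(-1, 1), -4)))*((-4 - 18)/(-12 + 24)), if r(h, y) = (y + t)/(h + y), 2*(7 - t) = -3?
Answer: -44935/24 ≈ -1872.3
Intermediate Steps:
t = 17/2 (t = 7 - 1/2*(-3) = 7 + 3/2 = 17/2 ≈ 8.5000)
r(h, y) = (17/2 + y)/(h + y) (r(h, y) = (y + 17/2)/(h + y) = (17/2 + y)/(h + y))
(43*(23 - r(W(-1, 1), -4)))*((-4 - 18)/(-12 + 24)) = (43*(23 - (17/2 - 4)/(-2 - 4)))*((-4 - 18)/(-12 + 24)) = (43*(23 - 9/((-6)*2)))*(-22/12) = (43*(23 - (-1)*9/(6*2)))*(-22*1/12) = (43*(23 - 1*(-3/4)))*(-11/6) = (43*(23 + 3/4))*(-11/6) = (43*(95/4))*(-11/6) = (4085/4)*(-11/6) = -44935/24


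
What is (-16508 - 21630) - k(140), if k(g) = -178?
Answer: -37960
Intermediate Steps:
(-16508 - 21630) - k(140) = (-16508 - 21630) - 1*(-178) = -38138 + 178 = -37960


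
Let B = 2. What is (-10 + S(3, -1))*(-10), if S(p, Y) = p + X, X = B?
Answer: 50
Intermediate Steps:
X = 2
S(p, Y) = 2 + p (S(p, Y) = p + 2 = 2 + p)
(-10 + S(3, -1))*(-10) = (-10 + (2 + 3))*(-10) = (-10 + 5)*(-10) = -5*(-10) = 50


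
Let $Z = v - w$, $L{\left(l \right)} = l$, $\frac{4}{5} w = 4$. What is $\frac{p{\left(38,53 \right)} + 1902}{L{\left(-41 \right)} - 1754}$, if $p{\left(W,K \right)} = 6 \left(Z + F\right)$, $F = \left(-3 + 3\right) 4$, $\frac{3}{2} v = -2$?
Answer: $- \frac{1864}{1795} \approx -1.0384$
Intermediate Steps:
$v = - \frac{4}{3}$ ($v = \frac{2}{3} \left(-2\right) = - \frac{4}{3} \approx -1.3333$)
$w = 5$ ($w = \frac{5}{4} \cdot 4 = 5$)
$F = 0$ ($F = 0 \cdot 4 = 0$)
$Z = - \frac{19}{3}$ ($Z = - \frac{4}{3} - 5 = - \frac{19}{3} \approx -6.3333$)
$p{\left(W,K \right)} = -38$ ($p{\left(W,K \right)} = 6 \left(- \frac{19}{3} + 0\right) = 6 \left(- \frac{19}{3}\right) = -38$)
$\frac{p{\left(38,53 \right)} + 1902}{L{\left(-41 \right)} - 1754} = \frac{-38 + 1902}{-41 - 1754} = \frac{1864}{-1795} = 1864 \left(- \frac{1}{1795}\right) = - \frac{1864}{1795}$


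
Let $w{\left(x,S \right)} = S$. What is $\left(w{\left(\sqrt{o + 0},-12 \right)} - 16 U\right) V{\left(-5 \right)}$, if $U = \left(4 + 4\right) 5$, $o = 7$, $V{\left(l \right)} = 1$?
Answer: $-652$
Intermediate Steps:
$U = 40$ ($U = 8 \cdot 5 = 40$)
$\left(w{\left(\sqrt{o + 0},-12 \right)} - 16 U\right) V{\left(-5 \right)} = \left(-12 - 640\right) 1 = \left(-652\right) 1 = -652$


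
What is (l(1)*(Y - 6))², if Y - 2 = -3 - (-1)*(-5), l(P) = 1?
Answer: 144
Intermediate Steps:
Y = -6 (Y = 2 + (-3 - (-1)*(-5)) = 2 + (-3 - 1*5) = 2 + (-3 - 5) = 2 - 8 = -6)
(l(1)*(Y - 6))² = (1*(-6 - 6))² = (1*(-12))² = (-12)² = 144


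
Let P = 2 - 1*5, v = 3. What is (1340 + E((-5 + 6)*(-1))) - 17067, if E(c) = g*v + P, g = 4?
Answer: -15718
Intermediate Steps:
P = -3 (P = 2 - 5 = -3)
E(c) = 9 (E(c) = 4*3 - 3 = 12 - 3 = 9)
(1340 + E((-5 + 6)*(-1))) - 17067 = (1340 + 9) - 17067 = 1349 - 17067 = -15718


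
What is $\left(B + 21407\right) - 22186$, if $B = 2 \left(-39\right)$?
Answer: $-857$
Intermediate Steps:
$B = -78$
$\left(B + 21407\right) - 22186 = \left(-78 + 21407\right) - 22186 = 21329 - 22186 = -857$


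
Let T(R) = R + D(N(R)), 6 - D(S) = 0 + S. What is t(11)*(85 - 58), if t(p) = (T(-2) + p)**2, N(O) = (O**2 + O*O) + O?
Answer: 2187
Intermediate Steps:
N(O) = O + 2*O**2 (N(O) = (O**2 + O**2) + O = 2*O**2 + O = O + 2*O**2)
D(S) = 6 - S (D(S) = 6 - (0 + S) = 6 - S)
T(R) = 6 + R - R*(1 + 2*R) (T(R) = R + (6 - R*(1 + 2*R)) = 6 + R - R*(1 + 2*R))
t(p) = (-2 + p)**2 (t(p) = ((6 - 2*(-2)**2) + p)**2 = ((6 - 2*4) + p)**2 = ((6 - 8) + p)**2 = (-2 + p)**2)
t(11)*(85 - 58) = (-2 + 11)**2*(85 - 58) = 9**2*27 = 81*27 = 2187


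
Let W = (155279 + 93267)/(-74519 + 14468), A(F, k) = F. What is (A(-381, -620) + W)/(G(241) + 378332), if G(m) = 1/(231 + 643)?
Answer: -20213851898/19856593910619 ≈ -0.0010180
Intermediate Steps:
W = -248546/60051 (W = 248546/(-60051) = 248546*(-1/60051) = -248546/60051 ≈ -4.1389)
G(m) = 1/874
(A(-381, -620) + W)/(G(241) + 378332) = (-381 - 248546/60051)/(1/874 + 378332) = -23127977/(60051*330662169/874) = -23127977/60051*874/330662169 = -20213851898/19856593910619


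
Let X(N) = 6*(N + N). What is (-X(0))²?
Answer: 0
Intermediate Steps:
X(N) = 12*N (X(N) = 6*(2*N) = 12*N)
(-X(0))² = (-12*0)² = (-1*0)² = 0² = 0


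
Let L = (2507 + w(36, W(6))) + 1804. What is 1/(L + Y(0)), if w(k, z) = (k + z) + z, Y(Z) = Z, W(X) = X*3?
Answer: 1/4383 ≈ 0.00022815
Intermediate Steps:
W(X) = 3*X
w(k, z) = k + 2*z
L = 4383 (L = (2507 + (36 + 2*(3*6))) + 1804 = (2507 + (36 + 2*18)) + 1804 = (2507 + (36 + 36)) + 1804 = (2507 + 72) + 1804 = 2579 + 1804 = 4383)
1/(L + Y(0)) = 1/(4383 + 0) = 1/4383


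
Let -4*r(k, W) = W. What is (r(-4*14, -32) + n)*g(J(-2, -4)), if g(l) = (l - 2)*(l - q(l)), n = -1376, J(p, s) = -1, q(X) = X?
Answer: 0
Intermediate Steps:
r(k, W) = -W/4
g(l) = 0 (g(l) = (l - 2)*(l - l) = (-2 + l)*0 = 0)
(r(-4*14, -32) + n)*g(J(-2, -4)) = (-1/4*(-32) - 1376)*0 = (8 - 1376)*0 = -1368*0 = 0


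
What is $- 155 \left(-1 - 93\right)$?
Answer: $14570$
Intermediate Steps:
$- 155 \left(-1 - 93\right) = \left(-155\right) \left(-94\right) = 14570$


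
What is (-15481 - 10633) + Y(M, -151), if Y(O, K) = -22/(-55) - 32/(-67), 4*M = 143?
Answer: -8747896/335 ≈ -26113.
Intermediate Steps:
M = 143/4 (M = (¼)*143 = 143/4 ≈ 35.750)
Y(O, K) = 294/335 (Y(O, K) = -22*(-1/55) - 32*(-1/67) = ⅖ + 32/67 = 294/335)
(-15481 - 10633) + Y(M, -151) = (-15481 - 10633) + 294/335 = -26114 + 294/335 = -8747896/335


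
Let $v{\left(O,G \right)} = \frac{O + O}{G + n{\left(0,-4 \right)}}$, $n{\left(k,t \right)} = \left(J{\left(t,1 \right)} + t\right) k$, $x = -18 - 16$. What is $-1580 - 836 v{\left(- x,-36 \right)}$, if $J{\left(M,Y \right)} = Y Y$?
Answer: $- \frac{8}{9} \approx -0.88889$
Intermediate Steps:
$x = -34$ ($x = -18 - 16 = -34$)
$J{\left(M,Y \right)} = Y^{2}$
$n{\left(k,t \right)} = k \left(1 + t\right)$ ($n{\left(k,t \right)} = \left(1^{2} + t\right) k = \left(1 + t\right) k = k \left(1 + t\right)$)
$v{\left(O,G \right)} = \frac{2 O}{G}$ ($v{\left(O,G \right)} = \frac{O + O}{G + 0 \left(1 - 4\right)} = \frac{2 O}{G + 0 \left(-3\right)} = \frac{2 O}{G + 0} = \frac{2 O}{G}$)
$-1580 - 836 v{\left(- x,-36 \right)} = -1580 - 836 \frac{2 \left(\left(-1\right) \left(-34\right)\right)}{-36} = -1580 - 836 \cdot 2 \cdot 34 \left(- \frac{1}{36}\right) = -1580 - - \frac{14212}{9} = -1580 + \frac{14212}{9} = - \frac{8}{9}$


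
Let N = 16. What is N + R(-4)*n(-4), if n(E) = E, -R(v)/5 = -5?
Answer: -84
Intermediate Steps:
R(v) = 25 (R(v) = -5*(-5) = 25)
N + R(-4)*n(-4) = 16 + 25*(-4) = 16 - 100 = -84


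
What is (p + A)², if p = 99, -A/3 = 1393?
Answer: 16646400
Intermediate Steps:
A = -4179 (A = -3*1393 = -4179)
(p + A)² = (99 - 4179)² = (-4080)² = 16646400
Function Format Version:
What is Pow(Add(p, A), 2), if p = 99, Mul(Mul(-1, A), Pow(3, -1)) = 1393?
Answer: 16646400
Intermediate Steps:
A = -4179 (A = Mul(-3, 1393) = -4179)
Pow(Add(p, A), 2) = Pow(Add(99, -4179), 2) = Pow(-4080, 2) = 16646400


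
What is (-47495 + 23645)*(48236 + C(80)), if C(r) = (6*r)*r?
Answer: -2066268600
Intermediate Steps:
C(r) = 6*r²
(-47495 + 23645)*(48236 + C(80)) = (-47495 + 23645)*(48236 + 6*80²) = -23850*(48236 + 6*6400) = -23850*(48236 + 38400) = -23850*86636 = -2066268600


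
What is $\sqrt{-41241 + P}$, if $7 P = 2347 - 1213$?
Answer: $i \sqrt{41079} \approx 202.68 i$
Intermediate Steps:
$P = 162$ ($P = \frac{2347 - 1213}{7} = \frac{1}{7} \cdot 1134 = 162$)
$\sqrt{-41241 + P} = \sqrt{-41241 + 162} = \sqrt{-41079} = i \sqrt{41079}$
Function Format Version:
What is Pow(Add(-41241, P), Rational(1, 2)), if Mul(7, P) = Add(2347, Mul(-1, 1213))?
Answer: Mul(I, Pow(41079, Rational(1, 2))) ≈ Mul(202.68, I)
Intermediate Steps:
P = 162 (P = Mul(Rational(1, 7), Add(2347, Mul(-1, 1213))) = Mul(Rational(1, 7), Add(2347, -1213)) = Mul(Rational(1, 7), 1134) = 162)
Pow(Add(-41241, P), Rational(1, 2)) = Pow(Add(-41241, 162), Rational(1, 2)) = Pow(-41079, Rational(1, 2)) = Mul(I, Pow(41079, Rational(1, 2)))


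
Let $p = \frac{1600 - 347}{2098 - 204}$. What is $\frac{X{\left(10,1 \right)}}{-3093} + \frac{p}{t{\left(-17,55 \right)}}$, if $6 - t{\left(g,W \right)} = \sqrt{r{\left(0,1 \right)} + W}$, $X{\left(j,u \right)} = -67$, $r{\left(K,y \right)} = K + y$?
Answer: $- \frac{10357607}{58581420} - \frac{1253 \sqrt{14}}{18940} \approx -0.42434$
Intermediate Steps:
$t{\left(g,W \right)} = 6 - \sqrt{1 + W}$ ($t{\left(g,W \right)} = 6 - \sqrt{\left(0 + 1\right) + W} = 6 - \sqrt{1 + W}$)
$p = \frac{1253}{1894}$ ($p = \frac{1253}{2098 - 204} = \frac{1253}{1894} \approx 0.66156$)
$\frac{X{\left(10,1 \right)}}{-3093} + \frac{p}{t{\left(-17,55 \right)}} = - \frac{67}{-3093} + \frac{1253}{1894 \left(6 - \sqrt{1 + 55}\right)} = \left(-67\right) \left(- \frac{1}{3093}\right) + \frac{1253}{1894 \left(6 - \sqrt{56}\right)} = \frac{67}{3093} + \frac{1253}{1894 \left(6 - 2 \sqrt{14}\right)}$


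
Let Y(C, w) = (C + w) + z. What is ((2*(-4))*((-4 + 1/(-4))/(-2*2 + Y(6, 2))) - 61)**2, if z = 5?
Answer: 265225/81 ≈ 3274.4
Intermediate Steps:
Y(C, w) = 5 + C + w (Y(C, w) = (C + w) + 5 = 5 + C + w)
((2*(-4))*((-4 + 1/(-4))/(-2*2 + Y(6, 2))) - 61)**2 = ((2*(-4))*((-4 + 1/(-4))/(-2*2 + (5 + 6 + 2))) - 61)**2 = (-8*(-4 - 1/4)/(-4 + 13) - 61)**2 = (-(-34)/9 - 61)**2 = (-8*(-17/36) - 61)**2 = (34/9 - 61)**2 = (-515/9)**2 = 265225/81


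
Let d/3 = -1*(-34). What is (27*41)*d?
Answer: 112914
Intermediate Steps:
d = 102 (d = 3*(-1*(-34)) = 3*34 = 102)
(27*41)*d = (27*41)*102 = 1107*102 = 112914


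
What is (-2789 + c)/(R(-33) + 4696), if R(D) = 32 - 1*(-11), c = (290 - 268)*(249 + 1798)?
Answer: 6035/677 ≈ 8.9143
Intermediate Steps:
c = 45034 (c = 22*2047 = 45034)
R(D) = 43 (R(D) = 32 + 11 = 43)
(-2789 + c)/(R(-33) + 4696) = (-2789 + 45034)/(43 + 4696) = 42245/4739 = 42245*(1/4739) = 6035/677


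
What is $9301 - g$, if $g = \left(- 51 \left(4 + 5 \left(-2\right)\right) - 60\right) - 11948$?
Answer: $21003$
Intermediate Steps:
$g = -11702$ ($g = \left(- 51 \left(4 - 10\right) - 60\right) - 11948 = \left(\left(-51\right) \left(-6\right) - 60\right) - 11948 = \left(306 - 60\right) - 11948 = 246 - 11948 = -11702$)
$9301 - g = 9301 - -11702 = 9301 + 11702 = 21003$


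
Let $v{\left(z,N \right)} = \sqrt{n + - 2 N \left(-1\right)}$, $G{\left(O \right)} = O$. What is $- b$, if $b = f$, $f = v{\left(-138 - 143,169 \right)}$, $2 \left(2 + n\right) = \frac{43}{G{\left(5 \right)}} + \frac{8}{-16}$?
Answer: $- \frac{\sqrt{34005}}{10} \approx -18.44$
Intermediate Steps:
$n = \frac{41}{20}$ ($n = -2 + \frac{\frac{43}{5} + \frac{8}{-16}}{2} = -2 + \frac{43 \cdot \frac{1}{5} + 8 \left(- \frac{1}{16}\right)}{2} = -2 + \frac{\frac{43}{5} - \frac{1}{2}}{2} = -2 + \frac{1}{2} \cdot \frac{81}{10} = -2 + \frac{81}{20} = \frac{41}{20} \approx 2.05$)
$v{\left(z,N \right)} = \sqrt{\frac{41}{20} + 2 N}$ ($v{\left(z,N \right)} = \sqrt{\frac{41}{20} + - 2 N \left(-1\right)} = \sqrt{\frac{41}{20} + 2 N}$)
$f = \frac{\sqrt{34005}}{10}$ ($f = \frac{\sqrt{205 + 200 \cdot 169}}{10} = \frac{\sqrt{205 + 33800}}{10} = \frac{\sqrt{34005}}{10} \approx 18.44$)
$b = \frac{\sqrt{34005}}{10} \approx 18.44$
$- b = - \frac{\sqrt{34005}}{10}$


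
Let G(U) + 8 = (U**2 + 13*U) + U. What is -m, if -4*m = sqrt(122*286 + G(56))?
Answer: sqrt(9701)/2 ≈ 49.247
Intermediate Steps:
G(U) = -8 + U**2 + 14*U (G(U) = -8 + ((U**2 + 13*U) + U) = -8 + (U**2 + 14*U) = -8 + U**2 + 14*U)
m = -sqrt(9701)/2 (m = -sqrt(122*286 + (-8 + 56**2 + 14*56))/4 = -sqrt(34892 + (-8 + 3136 + 784))/4 = -sqrt(34892 + 3912)/4 = -sqrt(9701)/2 ≈ -49.247)
-m = -(-1)*sqrt(9701)/2 = sqrt(9701)/2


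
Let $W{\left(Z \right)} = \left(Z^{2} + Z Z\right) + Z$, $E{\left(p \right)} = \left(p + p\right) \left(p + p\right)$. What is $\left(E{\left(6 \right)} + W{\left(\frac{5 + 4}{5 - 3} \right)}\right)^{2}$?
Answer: $35721$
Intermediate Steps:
$E{\left(p \right)} = 4 p^{2}$ ($E{\left(p \right)} = 2 p 2 p = 4 p^{2}$)
$W{\left(Z \right)} = Z + 2 Z^{2}$ ($W{\left(Z \right)} = \left(Z^{2} + Z^{2}\right) + Z = 2 Z^{2} + Z = Z + 2 Z^{2}$)
$\left(E{\left(6 \right)} + W{\left(\frac{5 + 4}{5 - 3} \right)}\right)^{2} = \left(4 \cdot 6^{2} + \frac{5 + 4}{5 - 3} \left(1 + 2 \frac{5 + 4}{5 - 3}\right)\right)^{2} = \left(4 \cdot 36 + \frac{9}{2} \left(1 + 2 \cdot \frac{9}{2}\right)\right)^{2} = \left(144 + 9 \cdot \frac{1}{2} \left(1 + 2 \cdot 9 \cdot \frac{1}{2}\right)\right)^{2} = \left(144 + \frac{9 \left(1 + 2 \cdot \frac{9}{2}\right)}{2}\right)^{2} = \left(144 + \frac{9 \left(1 + 9\right)}{2}\right)^{2} = \left(144 + \frac{9}{2} \cdot 10\right)^{2} = \left(144 + 45\right)^{2} = 189^{2} = 35721$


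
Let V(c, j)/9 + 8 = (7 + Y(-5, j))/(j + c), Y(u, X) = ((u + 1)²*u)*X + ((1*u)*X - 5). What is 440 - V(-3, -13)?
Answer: 18155/16 ≈ 1134.7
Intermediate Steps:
Y(u, X) = -5 + X*u + X*u*(1 + u)² (Y(u, X) = ((1 + u)²*u)*X + (u*X - 5) = (u*(1 + u)²)*X + (X*u - 5) = X*u*(1 + u)² + (-5 + X*u) = -5 + X*u + X*u*(1 + u)²)
V(c, j) = -72 + 9*(2 - 85*j)/(c + j) (V(c, j) = -72 + 9*((7 + (-5 + j*(-5) + j*(-5)*(1 - 5)²))/(j + c)) = -72 + 9*((7 + (-5 - 5*j + j*(-5)*(-4)²))/(c + j)) = -72 + 9*((7 + (-5 - 5*j + j*(-5)*16))/(c + j)) = -72 + 9*((7 + (-5 - 5*j - 80*j))/(c + j)) = -72 + 9*((7 + (-5 - 85*j))/(c + j)) = -72 + 9*((2 - 85*j)/(c + j)) = -72 + 9*(2 - 85*j)/(c + j))
440 - V(-3, -13) = 440 - 9*(2 - 93*(-13) - 8*(-3))/(-3 - 13) = 440 - 9*(2 + 1209 + 24)/(-16) = 440 - 9*(-1)*1235/16 = 440 - 1*(-11115/16) = 440 + 11115/16 = 18155/16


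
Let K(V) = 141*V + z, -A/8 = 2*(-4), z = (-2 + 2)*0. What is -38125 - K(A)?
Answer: -47149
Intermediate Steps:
z = 0 (z = 0*0 = 0)
A = 64 (A = -16*(-4) = -8*(-8) = 64)
K(V) = 141*V (K(V) = 141*V + 0 = 141*V)
-38125 - K(A) = -38125 - 141*64 = -38125 - 1*9024 = -38125 - 9024 = -47149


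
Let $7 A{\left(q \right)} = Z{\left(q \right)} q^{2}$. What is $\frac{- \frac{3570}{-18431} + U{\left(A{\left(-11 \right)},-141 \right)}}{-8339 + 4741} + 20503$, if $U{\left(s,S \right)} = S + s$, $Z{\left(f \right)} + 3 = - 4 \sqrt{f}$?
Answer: $\frac{679827312097}{33157369} + \frac{242 i \sqrt{11}}{12593} \approx 20503.0 + 0.063736 i$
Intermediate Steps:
$Z{\left(f \right)} = -3 - 4 \sqrt{f}$
$A{\left(q \right)} = \frac{q^{2} \left(-3 - 4 \sqrt{q}\right)}{7}$ ($A{\left(q \right)} = \frac{\left(-3 - 4 \sqrt{q}\right) q^{2}}{7} = \frac{q^{2} \left(-3 - 4 \sqrt{q}\right)}{7}$)
$\frac{- \frac{3570}{-18431} + U{\left(A{\left(-11 \right)},-141 \right)}}{-8339 + 4741} + 20503 = \frac{- \frac{3570}{-18431} - \left(141 - \frac{\left(-11\right)^{2} \left(-3 - 4 \sqrt{-11}\right)}{7}\right)}{-8339 + 4741} + 20503 = \frac{\left(-3570\right) \left(- \frac{1}{18431}\right) - \left(141 - \frac{121 \left(-3 - 4 i \sqrt{11}\right)}{7}\right)}{-3598} + 20503 = \left(\frac{510}{2633} - \left(141 - \frac{121 \left(-3 - 4 i \sqrt{11}\right)}{7}\right)\right) \left(- \frac{1}{3598}\right) + 20503 = \left(\frac{510}{2633} - \left(\frac{1350}{7} + \frac{484 i \sqrt{11}}{7}\right)\right) \left(- \frac{1}{3598}\right) + 20503 = \left(- \frac{3550980}{18431} - \frac{484 i \sqrt{11}}{7}\right) \left(- \frac{1}{3598}\right) + 20503 = \left(\frac{1775490}{33157369} + \frac{242 i \sqrt{11}}{12593}\right) + 20503 = \frac{679827312097}{33157369} + \frac{242 i \sqrt{11}}{12593}$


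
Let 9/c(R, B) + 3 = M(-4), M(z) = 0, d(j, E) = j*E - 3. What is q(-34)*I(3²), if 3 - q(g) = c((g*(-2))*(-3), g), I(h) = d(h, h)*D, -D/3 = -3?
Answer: 4212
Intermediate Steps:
d(j, E) = -3 + E*j (d(j, E) = E*j - 3 = -3 + E*j)
D = 9 (D = -3*(-3) = 9)
I(h) = -27 + 9*h² (I(h) = (-3 + h*h)*9 = (-3 + h²)*9 = -27 + 9*h²)
c(R, B) = -3 (c(R, B) = 9/(-3 + 0) = 9/(-3) = 9*(-⅓) = -3)
q(g) = 6 (q(g) = 3 - 1*(-3) = 3 + 3 = 6)
q(-34)*I(3²) = 6*(-27 + 9*(3²)²) = 6*(-27 + 9*9²) = 6*(-27 + 9*81) = 6*(-27 + 729) = 6*702 = 4212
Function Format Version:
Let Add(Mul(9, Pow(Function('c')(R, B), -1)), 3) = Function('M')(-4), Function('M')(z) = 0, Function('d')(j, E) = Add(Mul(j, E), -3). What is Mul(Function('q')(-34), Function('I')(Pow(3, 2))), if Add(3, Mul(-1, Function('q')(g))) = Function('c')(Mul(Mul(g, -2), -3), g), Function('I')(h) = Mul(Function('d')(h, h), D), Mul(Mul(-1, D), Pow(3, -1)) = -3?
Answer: 4212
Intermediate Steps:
Function('d')(j, E) = Add(-3, Mul(E, j)) (Function('d')(j, E) = Add(Mul(E, j), -3) = Add(-3, Mul(E, j)))
D = 9 (D = Mul(-3, -3) = 9)
Function('I')(h) = Add(-27, Mul(9, Pow(h, 2))) (Function('I')(h) = Mul(Add(-3, Mul(h, h)), 9) = Mul(Add(-3, Pow(h, 2)), 9) = Add(-27, Mul(9, Pow(h, 2))))
Function('c')(R, B) = -3 (Function('c')(R, B) = Mul(9, Pow(Add(-3, 0), -1)) = Mul(9, Pow(-3, -1)) = Mul(9, Rational(-1, 3)) = -3)
Function('q')(g) = 6 (Function('q')(g) = Add(3, Mul(-1, -3)) = Add(3, 3) = 6)
Mul(Function('q')(-34), Function('I')(Pow(3, 2))) = Mul(6, Add(-27, Mul(9, Pow(Pow(3, 2), 2)))) = Mul(6, Add(-27, Mul(9, Pow(9, 2)))) = Mul(6, Add(-27, Mul(9, 81))) = Mul(6, Add(-27, 729)) = Mul(6, 702) = 4212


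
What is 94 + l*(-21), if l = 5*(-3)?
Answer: 409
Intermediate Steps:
l = -15
94 + l*(-21) = 94 - 15*(-21) = 94 + 315 = 409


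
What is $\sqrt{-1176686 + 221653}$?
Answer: $i \sqrt{955033} \approx 977.26 i$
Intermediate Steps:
$\sqrt{-1176686 + 221653} = \sqrt{-955033} = i \sqrt{955033}$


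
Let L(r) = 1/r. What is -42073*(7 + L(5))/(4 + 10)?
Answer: -757314/35 ≈ -21638.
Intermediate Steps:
-42073*(7 + L(5))/(4 + 10) = -42073*(7 + 1/5)/(4 + 10) = -42073*(7 + ⅕)/14 = -1514628/(5*14) = -42073*18/35 = -757314/35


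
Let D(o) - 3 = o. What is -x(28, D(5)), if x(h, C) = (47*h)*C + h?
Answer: -10556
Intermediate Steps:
D(o) = 3 + o
x(h, C) = h + 47*C*h (x(h, C) = 47*C*h + h = h + 47*C*h)
-x(28, D(5)) = -28*(1 + 47*(3 + 5)) = -28*(1 + 47*8) = -28*(1 + 376) = -28*377 = -1*10556 = -10556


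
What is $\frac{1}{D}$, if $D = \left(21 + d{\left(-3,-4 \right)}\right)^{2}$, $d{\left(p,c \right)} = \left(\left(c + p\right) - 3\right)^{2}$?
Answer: $\frac{1}{14641} \approx 6.8301 \cdot 10^{-5}$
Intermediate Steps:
$d{\left(p,c \right)} = \left(-3 + c + p\right)^{2}$
$D = 14641$ ($D = \left(21 + \left(-3 - 4 - 3\right)^{2}\right)^{2} = \left(21 + \left(-10\right)^{2}\right)^{2} = \left(21 + 100\right)^{2} = 121^{2} = 14641$)
$\frac{1}{D} = \frac{1}{14641}$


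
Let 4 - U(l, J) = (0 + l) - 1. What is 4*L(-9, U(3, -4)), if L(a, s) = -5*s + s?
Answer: -32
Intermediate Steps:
U(l, J) = 5 - l (U(l, J) = 4 - ((0 + l) - 1) = 4 - (l - 1) = 4 - (-1 + l) = 4 + (1 - l) = 5 - l)
L(a, s) = -4*s
4*L(-9, U(3, -4)) = 4*(-4*(5 - 1*3)) = 4*(-4*(5 - 3)) = 4*(-4*2) = 4*(-8) = -32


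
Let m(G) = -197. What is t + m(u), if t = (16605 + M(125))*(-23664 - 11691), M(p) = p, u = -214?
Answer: -591489347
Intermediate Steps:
t = -591489150 (t = (16605 + 125)*(-23664 - 11691) = 16730*(-35355) = -591489150)
t + m(u) = -591489150 - 197 = -591489347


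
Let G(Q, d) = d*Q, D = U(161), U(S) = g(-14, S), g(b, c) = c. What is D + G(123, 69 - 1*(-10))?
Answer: 9878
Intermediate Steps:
U(S) = S
D = 161
G(Q, d) = Q*d
D + G(123, 69 - 1*(-10)) = 161 + 123*(69 - 1*(-10)) = 161 + 123*(69 + 10) = 161 + 123*79 = 161 + 9717 = 9878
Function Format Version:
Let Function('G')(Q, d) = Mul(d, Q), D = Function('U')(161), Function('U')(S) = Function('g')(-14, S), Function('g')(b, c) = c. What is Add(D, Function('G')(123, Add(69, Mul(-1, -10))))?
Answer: 9878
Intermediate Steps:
Function('U')(S) = S
D = 161
Function('G')(Q, d) = Mul(Q, d)
Add(D, Function('G')(123, Add(69, Mul(-1, -10)))) = Add(161, Mul(123, Add(69, Mul(-1, -10)))) = Add(161, Mul(123, Add(69, 10))) = Add(161, Mul(123, 79)) = Add(161, 9717) = 9878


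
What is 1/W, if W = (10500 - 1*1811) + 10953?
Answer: 1/19642 ≈ 5.0911e-5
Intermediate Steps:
W = 19642 (W = (10500 - 1811) + 10953 = 8689 + 10953 = 19642)
1/W = 1/19642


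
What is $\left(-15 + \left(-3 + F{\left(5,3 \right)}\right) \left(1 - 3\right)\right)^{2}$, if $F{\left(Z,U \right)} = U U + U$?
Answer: $1089$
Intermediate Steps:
$F{\left(Z,U \right)} = U + U^{2}$ ($F{\left(Z,U \right)} = U^{2} + U = U + U^{2}$)
$\left(-15 + \left(-3 + F{\left(5,3 \right)}\right) \left(1 - 3\right)\right)^{2} = \left(-15 + \left(-3 + 3 \left(1 + 3\right)\right) \left(1 - 3\right)\right)^{2} = \left(-15 + \left(-3 + 3 \cdot 4\right) \left(-2\right)\right)^{2} = \left(-15 + \left(-3 + 12\right) \left(-2\right)\right)^{2} = \left(-15 + 9 \left(-2\right)\right)^{2} = \left(-15 - 18\right)^{2} = \left(-33\right)^{2} = 1089$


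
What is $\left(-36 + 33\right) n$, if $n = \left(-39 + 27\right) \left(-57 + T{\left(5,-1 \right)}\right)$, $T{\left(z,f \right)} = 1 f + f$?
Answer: $-2124$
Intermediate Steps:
$T{\left(z,f \right)} = 2 f$ ($T{\left(z,f \right)} = f + f = 2 f$)
$n = 708$ ($n = \left(-39 + 27\right) \left(-57 + 2 \left(-1\right)\right) = - 12 \left(-57 - 2\right) = \left(-12\right) \left(-59\right) = 708$)
$\left(-36 + 33\right) n = \left(-36 + 33\right) 708 = \left(-3\right) 708 = -2124$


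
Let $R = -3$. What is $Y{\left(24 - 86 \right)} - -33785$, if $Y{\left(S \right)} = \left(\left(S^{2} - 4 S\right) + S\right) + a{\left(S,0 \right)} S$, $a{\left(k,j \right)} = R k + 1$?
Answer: $26221$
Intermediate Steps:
$a{\left(k,j \right)} = 1 - 3 k$ ($a{\left(k,j \right)} = - 3 k + 1 = 1 - 3 k$)
$Y{\left(S \right)} = S^{2} - 3 S + S \left(1 - 3 S\right)$ ($Y{\left(S \right)} = \left(\left(S^{2} - 4 S\right) + S\right) + \left(1 - 3 S\right) S = \left(S^{2} - 3 S\right) + S \left(1 - 3 S\right) = S^{2} - 3 S + S \left(1 - 3 S\right)$)
$Y{\left(24 - 86 \right)} - -33785 = - 2 \left(24 - 86\right) \left(1 + \left(24 - 86\right)\right) - -33785 = - 2 \left(24 - 86\right) \left(1 + \left(24 - 86\right)\right) + 33785 = \left(-2\right) \left(-62\right) \left(1 - 62\right) + 33785 = \left(-2\right) \left(-62\right) \left(-61\right) + 33785 = -7564 + 33785 = 26221$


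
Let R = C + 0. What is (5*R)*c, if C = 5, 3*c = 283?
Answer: 7075/3 ≈ 2358.3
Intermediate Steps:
c = 283/3 (c = (⅓)*283 = 283/3 ≈ 94.333)
R = 5 (R = 5 + 0 = 5)
(5*R)*c = (5*5)*(283/3) = 25*(283/3) = 7075/3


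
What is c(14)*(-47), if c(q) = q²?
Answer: -9212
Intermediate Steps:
c(14)*(-47) = 14²*(-47) = 196*(-47) = -9212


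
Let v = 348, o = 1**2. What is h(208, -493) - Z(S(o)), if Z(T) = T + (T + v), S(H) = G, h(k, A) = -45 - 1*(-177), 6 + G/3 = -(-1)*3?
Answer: -198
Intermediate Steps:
G = -9 (G = -18 + 3*(-(-1)*3) = -18 + 3*(-1*(-3)) = -18 + 3*3 = -18 + 9 = -9)
h(k, A) = 132 (h(k, A) = -45 + 177 = 132)
o = 1
S(H) = -9
Z(T) = 348 + 2*T (Z(T) = T + (T + 348) = T + (348 + T) = 348 + 2*T)
h(208, -493) - Z(S(o)) = 132 - (348 + 2*(-9)) = 132 - (348 - 18) = 132 - 1*330 = 132 - 330 = -198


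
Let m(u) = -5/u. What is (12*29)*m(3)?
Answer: -580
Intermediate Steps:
(12*29)*m(3) = (12*29)*(-5/3) = 348*(-5*1/3) = 348*(-5/3) = -580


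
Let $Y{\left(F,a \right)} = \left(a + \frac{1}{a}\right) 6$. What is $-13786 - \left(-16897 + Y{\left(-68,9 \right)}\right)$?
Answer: $\frac{9169}{3} \approx 3056.3$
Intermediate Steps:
$Y{\left(F,a \right)} = 6 a + \frac{6}{a}$
$-13786 - \left(-16897 + Y{\left(-68,9 \right)}\right) = -13786 - \left(-16897 + 54 + \frac{2}{3}\right) = -13786 + \left(16897 - \left(54 + 6 \cdot \frac{1}{9}\right)\right) = -13786 + \left(16897 - \left(54 + \frac{2}{3}\right)\right) = -13786 + \left(16897 - \frac{164}{3}\right) = -13786 + \frac{50527}{3} = \frac{9169}{3}$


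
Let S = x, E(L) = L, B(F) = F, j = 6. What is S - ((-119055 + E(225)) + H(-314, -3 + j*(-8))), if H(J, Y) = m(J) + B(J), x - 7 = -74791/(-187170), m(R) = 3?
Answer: 22301005951/187170 ≈ 1.1915e+5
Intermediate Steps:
x = 1384981/187170 (x = 7 - 74791/(-187170) = 7 - 74791*(-1/187170) = 7 + 74791/187170 = 1384981/187170 ≈ 7.3996)
H(J, Y) = 3 + J
S = 1384981/187170 ≈ 7.3996
S - ((-119055 + E(225)) + H(-314, -3 + j*(-8))) = 1384981/187170 - ((-119055 + 225) + (3 - 314)) = 1384981/187170 - (-118830 - 311) = 1384981/187170 - 1*(-119141) = 1384981/187170 + 119141 = 22301005951/187170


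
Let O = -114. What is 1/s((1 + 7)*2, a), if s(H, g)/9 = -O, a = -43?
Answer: 1/1026 ≈ 0.00097466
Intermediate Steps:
s(H, g) = 1026 (s(H, g) = 9*(-1*(-114)) = 9*114 = 1026)
1/s((1 + 7)*2, a) = 1/1026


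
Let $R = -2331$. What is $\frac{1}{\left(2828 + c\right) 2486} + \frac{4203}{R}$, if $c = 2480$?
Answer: $- \frac{6162386037}{3417683192} \approx -1.8031$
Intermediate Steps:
$\frac{1}{\left(2828 + c\right) 2486} + \frac{4203}{R} = \frac{1}{\left(2828 + 2480\right) 2486} + \frac{4203}{-2331} = \frac{1}{5308} \cdot \frac{1}{2486} + 4203 \left(- \frac{1}{2331}\right) = \frac{1}{5308} \cdot \frac{1}{2486} - \frac{467}{259} = \frac{1}{13195688} - \frac{467}{259} = - \frac{6162386037}{3417683192}$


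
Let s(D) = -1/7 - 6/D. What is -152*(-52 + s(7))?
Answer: 8056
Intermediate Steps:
s(D) = -1/7 - 6/D (s(D) = -1*1/7 - 6/D = -1/7 - 6/D)
-152*(-52 + s(7)) = -152*(-52 + (1/7)*(-42 - 1*7)/7) = -152*(-52 + (1/7)*(1/7)*(-42 - 7)) = -152*(-52 + (1/7)*(1/7)*(-49)) = -152*(-52 - 1) = -152*(-53) = 8056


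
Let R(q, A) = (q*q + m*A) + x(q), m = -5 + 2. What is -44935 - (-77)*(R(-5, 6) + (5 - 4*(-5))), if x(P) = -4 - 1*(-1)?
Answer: -42702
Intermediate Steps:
m = -3
x(P) = -3 (x(P) = -4 + 1 = -3)
R(q, A) = -3 + q² - 3*A (R(q, A) = (q*q - 3*A) - 3 = (q² - 3*A) - 3 = -3 + q² - 3*A)
-44935 - (-77)*(R(-5, 6) + (5 - 4*(-5))) = -44935 - (-77)*((-3 + (-5)² - 3*6) + (5 - 4*(-5))) = -44935 - (-77)*((-3 + 25 - 18) + (5 + 20)) = -44935 - (-77)*(4 + 25) = -44935 - (-77)*29 = -44935 - 1*(-2233) = -44935 + 2233 = -42702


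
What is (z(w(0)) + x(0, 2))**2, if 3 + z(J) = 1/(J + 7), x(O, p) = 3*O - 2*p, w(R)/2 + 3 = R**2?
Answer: 36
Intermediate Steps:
w(R) = -6 + 2*R**2
x(O, p) = -2*p + 3*O
z(J) = -3 + 1/(7 + J) (z(J) = -3 + 1/(J + 7) = -3 + 1/(7 + J))
(z(w(0)) + x(0, 2))**2 = ((-20 - 3*(-6 + 2*0**2))/(7 + (-6 + 2*0**2)) + (-2*2 + 3*0))**2 = ((-20 - 3*(-6 + 2*0))/(7 + (-6 + 2*0)) + (-4 + 0))**2 = ((-20 - 3*(-6 + 0))/(7 + (-6 + 0)) - 4)**2 = ((-20 - 3*(-6))/(7 - 6) - 4)**2 = ((-20 + 18)/1 - 4)**2 = (1*(-2) - 4)**2 = (-2 - 4)**2 = (-6)**2 = 36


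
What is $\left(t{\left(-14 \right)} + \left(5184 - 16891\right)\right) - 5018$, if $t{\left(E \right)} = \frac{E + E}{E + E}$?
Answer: $-16724$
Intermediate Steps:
$t{\left(E \right)} = 1$ ($t{\left(E \right)} = \frac{2 E}{2 E} = 2 E \frac{1}{2 E} = 1$)
$\left(t{\left(-14 \right)} + \left(5184 - 16891\right)\right) - 5018 = \left(1 + \left(5184 - 16891\right)\right) - 5018 = \left(1 - 11707\right) - 5018 = -11706 - 5018 = -16724$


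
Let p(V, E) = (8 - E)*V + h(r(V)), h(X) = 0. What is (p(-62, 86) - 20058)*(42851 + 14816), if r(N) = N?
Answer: -877807074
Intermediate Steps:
p(V, E) = V*(8 - E) (p(V, E) = (8 - E)*V + 0 = V*(8 - E) + 0 = V*(8 - E))
(p(-62, 86) - 20058)*(42851 + 14816) = (-62*(8 - 1*86) - 20058)*(42851 + 14816) = (-62*(8 - 86) - 20058)*57667 = (-62*(-78) - 20058)*57667 = (4836 - 20058)*57667 = -15222*57667 = -877807074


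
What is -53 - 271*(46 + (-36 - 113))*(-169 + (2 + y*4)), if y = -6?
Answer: -5331436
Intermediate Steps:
-53 - 271*(46 + (-36 - 113))*(-169 + (2 + y*4)) = -53 - 271*(46 + (-36 - 113))*(-169 + (2 - 6*4)) = -53 - 271*(46 - 149)*(-169 + (2 - 24)) = -53 - (-27913)*(-169 - 22) = -53 - (-27913)*(-191) = -53 - 271*19673 = -53 - 5331383 = -5331436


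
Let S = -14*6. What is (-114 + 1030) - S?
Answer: 1000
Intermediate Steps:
S = -84
(-114 + 1030) - S = (-114 + 1030) - 1*(-84) = 916 + 84 = 1000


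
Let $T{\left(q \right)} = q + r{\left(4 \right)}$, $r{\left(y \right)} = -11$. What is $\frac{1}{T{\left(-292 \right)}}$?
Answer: $- \frac{1}{303} \approx -0.0033003$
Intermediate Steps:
$T{\left(q \right)} = -11 + q$ ($T{\left(q \right)} = q - 11 = -11 + q$)
$\frac{1}{T{\left(-292 \right)}} = \frac{1}{-11 - 292} = \frac{1}{-303} = - \frac{1}{303}$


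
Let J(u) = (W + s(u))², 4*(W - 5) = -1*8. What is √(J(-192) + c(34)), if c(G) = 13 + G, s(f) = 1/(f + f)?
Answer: √8255233/384 ≈ 7.4823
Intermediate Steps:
W = 3 (W = 5 + (-1*8)/4 = 5 + (¼)*(-8) = 5 - 2 = 3)
s(f) = 1/(2*f)
J(u) = (3 + 1/(2*u))²
√(J(-192) + c(34)) = √((¼)*(1 + 6*(-192))²/(-192)² + (13 + 34)) = √((¼)*(1/36864)*(1 - 1152)² + 47) = √((¼)*(1/36864)*(-1151)² + 47) = √((¼)*(1/36864)*1324801 + 47) = √(1324801/147456 + 47) = √(8255233/147456) = √8255233/384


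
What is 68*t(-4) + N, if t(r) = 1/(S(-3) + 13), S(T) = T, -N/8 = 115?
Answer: -4566/5 ≈ -913.20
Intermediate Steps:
N = -920 (N = -8*115 = -920)
t(r) = 1/10 (t(r) = 1/(-3 + 13) = 1/10)
68*t(-4) + N = 68*(1/10) - 920 = 34/5 - 920 = -4566/5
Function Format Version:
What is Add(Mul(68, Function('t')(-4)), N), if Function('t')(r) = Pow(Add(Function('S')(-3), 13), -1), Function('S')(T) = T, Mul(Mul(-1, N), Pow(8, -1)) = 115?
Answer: Rational(-4566, 5) ≈ -913.20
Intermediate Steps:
N = -920 (N = Mul(-8, 115) = -920)
Function('t')(r) = Rational(1, 10) (Function('t')(r) = Pow(Add(-3, 13), -1) = Pow(10, -1) = Rational(1, 10))
Add(Mul(68, Function('t')(-4)), N) = Add(Mul(68, Rational(1, 10)), -920) = Add(Rational(34, 5), -920) = Rational(-4566, 5)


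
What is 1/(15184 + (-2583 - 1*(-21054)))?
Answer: 1/33655 ≈ 2.9713e-5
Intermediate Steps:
1/(15184 + (-2583 - 1*(-21054))) = 1/(15184 + (-2583 + 21054)) = 1/(15184 + 18471) = 1/33655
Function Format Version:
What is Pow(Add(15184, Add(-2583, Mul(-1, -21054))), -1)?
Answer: Rational(1, 33655) ≈ 2.9713e-5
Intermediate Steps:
Pow(Add(15184, Add(-2583, Mul(-1, -21054))), -1) = Pow(Add(15184, Add(-2583, 21054)), -1) = Pow(Add(15184, 18471), -1) = Pow(33655, -1) = Rational(1, 33655)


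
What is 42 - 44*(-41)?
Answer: 1846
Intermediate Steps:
42 - 44*(-41) = 42 + 1804 = 1846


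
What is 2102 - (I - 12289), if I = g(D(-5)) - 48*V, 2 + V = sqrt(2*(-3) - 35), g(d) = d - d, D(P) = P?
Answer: 14295 + 48*I*sqrt(41) ≈ 14295.0 + 307.35*I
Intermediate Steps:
g(d) = 0
V = -2 + I*sqrt(41) (V = -2 + sqrt(2*(-3) - 35) = -2 + sqrt(-6 - 35) = -2 + sqrt(-41) = -2 + I*sqrt(41) ≈ -2.0 + 6.4031*I)
I = 96 - 48*I*sqrt(41) (I = 0 - 48*(-2 + I*sqrt(41)) = 0 + (96 - 48*I*sqrt(41)) = 96 - 48*I*sqrt(41) ≈ 96.0 - 307.35*I)
2102 - (I - 12289) = 2102 - ((96 - 48*I*sqrt(41)) - 12289) = 2102 - (-12193 - 48*I*sqrt(41)) = 2102 + (12193 + 48*I*sqrt(41)) = 14295 + 48*I*sqrt(41)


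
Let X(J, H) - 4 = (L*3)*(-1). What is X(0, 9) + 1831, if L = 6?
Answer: 1817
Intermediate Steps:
X(J, H) = -14 (X(J, H) = 4 + (6*3)*(-1) = 4 + 18*(-1) = 4 - 18 = -14)
X(0, 9) + 1831 = -14 + 1831 = 1817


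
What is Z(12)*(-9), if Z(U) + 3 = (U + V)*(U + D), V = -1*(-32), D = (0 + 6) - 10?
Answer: -3141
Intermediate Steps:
D = -4 (D = 6 - 10 = -4)
V = 32
Z(U) = -3 + (-4 + U)*(32 + U) (Z(U) = -3 + (U + 32)*(U - 4) = -3 + (32 + U)*(-4 + U) = -3 + (-4 + U)*(32 + U))
Z(12)*(-9) = (-131 + 12² + 28*12)*(-9) = (-131 + 144 + 336)*(-9) = 349*(-9) = -3141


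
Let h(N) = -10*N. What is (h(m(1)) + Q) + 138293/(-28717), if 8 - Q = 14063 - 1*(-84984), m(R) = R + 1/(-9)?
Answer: -25600468664/258453 ≈ -99053.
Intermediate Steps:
m(R) = -⅑ + R (m(R) = R - ⅑ = -⅑ + R)
Q = -99039 (Q = 8 - (14063 - 1*(-84984)) = 8 - (14063 + 84984) = 8 - 1*99047 = 8 - 99047 = -99039)
(h(m(1)) + Q) + 138293/(-28717) = (-10*(-⅑ + 1) - 99039) + 138293/(-28717) = (-10*8/9 - 99039) + 138293*(-1/28717) = (-80/9 - 99039) - 138293/28717 = -891431/9 - 138293/28717 = -25600468664/258453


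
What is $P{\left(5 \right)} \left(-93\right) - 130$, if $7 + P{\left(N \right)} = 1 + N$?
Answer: $-37$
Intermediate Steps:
$P{\left(N \right)} = -6 + N$ ($P{\left(N \right)} = -7 + \left(1 + N\right) = -6 + N$)
$P{\left(5 \right)} \left(-93\right) - 130 = \left(-6 + 5\right) \left(-93\right) - 130 = \left(-1\right) \left(-93\right) - 130 = 93 - 130 = -37$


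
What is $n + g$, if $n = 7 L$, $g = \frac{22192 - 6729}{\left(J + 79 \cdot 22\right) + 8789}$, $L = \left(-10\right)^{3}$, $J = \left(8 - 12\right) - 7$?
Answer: $- \frac{73596537}{10516} \approx -6998.5$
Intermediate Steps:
$J = -11$ ($J = -4 - 7 = -11$)
$L = -1000$
$g = \frac{15463}{10516}$ ($g = \frac{22192 - 6729}{\left(-11 + 79 \cdot 22\right) + 8789} = \frac{15463}{\left(-11 + 1738\right) + 8789} = \frac{15463}{1727 + 8789} = \frac{15463}{10516} \approx 1.4704$)
$n = -7000$ ($n = 7 \left(-1000\right) = -7000$)
$n + g = -7000 + \frac{15463}{10516} = - \frac{73596537}{10516}$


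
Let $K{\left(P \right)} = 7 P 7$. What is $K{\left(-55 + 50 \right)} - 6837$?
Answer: $-7082$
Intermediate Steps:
$K{\left(P \right)} = 49 P$
$K{\left(-55 + 50 \right)} - 6837 = 49 \left(-55 + 50\right) - 6837 = 49 \left(-5\right) - 6837 = -245 - 6837 = -7082$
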